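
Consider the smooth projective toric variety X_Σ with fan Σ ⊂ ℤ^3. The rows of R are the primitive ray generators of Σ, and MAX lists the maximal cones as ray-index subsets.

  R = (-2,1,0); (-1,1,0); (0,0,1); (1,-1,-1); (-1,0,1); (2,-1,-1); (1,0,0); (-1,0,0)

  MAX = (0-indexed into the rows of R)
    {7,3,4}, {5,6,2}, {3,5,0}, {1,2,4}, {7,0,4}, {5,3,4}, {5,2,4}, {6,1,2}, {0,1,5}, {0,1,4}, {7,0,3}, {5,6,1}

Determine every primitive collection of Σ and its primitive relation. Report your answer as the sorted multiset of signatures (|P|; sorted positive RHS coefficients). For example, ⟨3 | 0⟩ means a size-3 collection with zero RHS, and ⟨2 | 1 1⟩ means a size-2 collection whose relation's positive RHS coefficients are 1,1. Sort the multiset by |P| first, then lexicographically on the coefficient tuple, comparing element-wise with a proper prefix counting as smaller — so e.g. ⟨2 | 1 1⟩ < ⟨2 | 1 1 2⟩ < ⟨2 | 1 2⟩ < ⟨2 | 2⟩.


Primitive collections (14):

  P = {6,7}:  v_{6} + v_{7} = 0 — sig = ⟨2 | 0⟩
  P = {0,6}:  v_{0} + v_{6} = v_{1} — sig = ⟨2 | 1⟩
  P = {1,7}:  v_{1} + v_{7} = v_{0} — sig = ⟨2 | 1⟩
  P = {2,7}:  v_{2} + v_{7} = v_{4} — sig = ⟨2 | 1⟩
  P = {3,6}:  v_{3} + v_{6} = v_{5} — sig = ⟨2 | 1⟩
  P = {4,6}:  v_{4} + v_{6} = v_{2} — sig = ⟨2 | 1⟩
  P = {5,7}:  v_{5} + v_{7} = v_{3} — sig = ⟨2 | 1⟩
  P = {0,2}:  v_{0} + v_{2} = v_{1} + v_{4} — sig = ⟨2 | 1 1⟩
  P = {1,3}:  v_{1} + v_{3} = v_{0} + v_{5} — sig = ⟨2 | 1 1⟩
  P = {2,3}:  v_{2} + v_{3} = v_{4} + v_{5} — sig = ⟨2 | 1 1⟩
  P = {1,4,5}:  v_{1} + v_{4} + v_{5} = 0 — sig = ⟨3 | 0⟩
  P = {0,4,5}:  v_{0} + v_{4} + v_{5} = v_{7} — sig = ⟨3 | 1⟩
  P = {1,2,5}:  v_{1} + v_{2} + v_{5} = v_{6} — sig = ⟨3 | 1⟩
  P = {0,3,4}:  v_{0} + v_{3} + v_{4} = 2·v_{7} — sig = ⟨3 | 2⟩

so the primitive-relation signature multiset is
    ⟨2 | 0⟩
    ⟨2 | 1⟩
    ⟨2 | 1⟩
    ⟨2 | 1⟩
    ⟨2 | 1⟩
    ⟨2 | 1⟩
    ⟨2 | 1⟩
    ⟨2 | 1 1⟩
    ⟨2 | 1 1⟩
    ⟨2 | 1 1⟩
    ⟨3 | 0⟩
    ⟨3 | 1⟩
    ⟨3 | 1⟩
    ⟨3 | 2⟩


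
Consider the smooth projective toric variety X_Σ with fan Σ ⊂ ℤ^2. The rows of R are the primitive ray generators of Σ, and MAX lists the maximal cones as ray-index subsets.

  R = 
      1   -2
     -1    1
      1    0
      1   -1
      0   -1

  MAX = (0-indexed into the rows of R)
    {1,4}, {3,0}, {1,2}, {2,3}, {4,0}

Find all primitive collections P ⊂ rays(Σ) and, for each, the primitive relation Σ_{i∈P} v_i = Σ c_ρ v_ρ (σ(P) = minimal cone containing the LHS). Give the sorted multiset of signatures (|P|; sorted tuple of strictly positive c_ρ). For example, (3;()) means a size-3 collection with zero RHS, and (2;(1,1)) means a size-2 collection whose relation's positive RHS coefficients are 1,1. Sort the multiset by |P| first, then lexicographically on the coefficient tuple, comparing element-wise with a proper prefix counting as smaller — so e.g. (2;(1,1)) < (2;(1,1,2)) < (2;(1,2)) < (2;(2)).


Σ has 5 primitive collections:

  {1,3}:  v_{1} + v_{3} = 0 — sig = (2;())
  {0,1}:  v_{0} + v_{1} = v_{4} — sig = (2;(1))
  {2,4}:  v_{2} + v_{4} = v_{3} — sig = (2;(1))
  {3,4}:  v_{3} + v_{4} = v_{0} — sig = (2;(1))
  {0,2}:  v_{0} + v_{2} = 2·v_{3} — sig = (2;(2))

Sorted signature multiset PRS(X):
[(2;()), (2;(1)), (2;(1)), (2;(1)), (2;(2))]


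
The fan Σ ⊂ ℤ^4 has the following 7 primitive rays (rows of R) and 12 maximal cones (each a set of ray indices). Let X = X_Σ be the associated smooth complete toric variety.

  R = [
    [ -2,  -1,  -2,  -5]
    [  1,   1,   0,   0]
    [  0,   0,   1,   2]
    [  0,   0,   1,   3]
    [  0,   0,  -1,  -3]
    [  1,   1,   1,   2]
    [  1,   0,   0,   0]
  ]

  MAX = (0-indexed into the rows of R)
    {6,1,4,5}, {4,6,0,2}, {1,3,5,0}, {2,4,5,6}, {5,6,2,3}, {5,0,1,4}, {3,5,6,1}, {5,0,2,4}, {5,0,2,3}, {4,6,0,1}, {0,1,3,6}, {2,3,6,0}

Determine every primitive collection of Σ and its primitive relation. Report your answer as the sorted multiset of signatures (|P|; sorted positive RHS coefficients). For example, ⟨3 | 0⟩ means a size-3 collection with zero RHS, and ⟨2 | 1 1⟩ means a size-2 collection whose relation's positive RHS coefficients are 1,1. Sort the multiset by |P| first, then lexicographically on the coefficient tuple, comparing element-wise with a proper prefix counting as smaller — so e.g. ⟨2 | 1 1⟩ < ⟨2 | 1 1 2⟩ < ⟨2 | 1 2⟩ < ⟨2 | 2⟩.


Minimal non-faces — 3 found among 7 rays, 12 max cones:

  • {3,4}:  v_{3} + v_{4} = 0 ; sig = ⟨2 | 0⟩
  • {1,2}:  v_{1} + v_{2} = v_{5} ; sig = ⟨2 | 1⟩
  • {0,5,6}:  v_{0} + v_{5} + v_{6} = v_{4} ; sig = ⟨3 | 1⟩

Signatures (|P|; sorted positive RHS coefficients), sorted:
    |P|=2: 2 collections, coeffs (), (1)
    |P|=3: 1 collection, coeffs (1)


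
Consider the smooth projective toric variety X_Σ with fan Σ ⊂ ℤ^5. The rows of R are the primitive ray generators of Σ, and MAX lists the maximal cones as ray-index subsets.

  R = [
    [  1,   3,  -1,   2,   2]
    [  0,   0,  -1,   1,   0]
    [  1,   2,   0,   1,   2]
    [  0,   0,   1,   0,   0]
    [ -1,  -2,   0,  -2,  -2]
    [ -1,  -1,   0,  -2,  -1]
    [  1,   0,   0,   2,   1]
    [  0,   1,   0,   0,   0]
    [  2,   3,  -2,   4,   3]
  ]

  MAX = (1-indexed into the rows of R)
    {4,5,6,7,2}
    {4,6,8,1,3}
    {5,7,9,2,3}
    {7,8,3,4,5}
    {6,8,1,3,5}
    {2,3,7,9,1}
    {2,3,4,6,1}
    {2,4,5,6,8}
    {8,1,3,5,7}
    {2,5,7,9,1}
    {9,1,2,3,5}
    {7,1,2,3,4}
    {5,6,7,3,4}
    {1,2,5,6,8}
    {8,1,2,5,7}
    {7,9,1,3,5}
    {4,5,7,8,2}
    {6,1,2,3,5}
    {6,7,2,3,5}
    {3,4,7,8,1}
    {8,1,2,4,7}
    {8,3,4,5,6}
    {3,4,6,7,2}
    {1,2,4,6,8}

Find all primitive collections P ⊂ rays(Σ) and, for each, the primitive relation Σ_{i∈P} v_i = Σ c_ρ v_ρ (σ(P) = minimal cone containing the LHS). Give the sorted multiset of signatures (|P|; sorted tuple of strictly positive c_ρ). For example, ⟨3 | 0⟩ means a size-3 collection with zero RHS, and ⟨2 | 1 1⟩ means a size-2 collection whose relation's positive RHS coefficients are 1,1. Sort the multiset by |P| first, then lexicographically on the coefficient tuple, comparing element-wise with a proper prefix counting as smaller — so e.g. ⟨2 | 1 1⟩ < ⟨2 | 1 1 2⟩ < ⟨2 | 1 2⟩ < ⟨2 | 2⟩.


Δ(Σ) — 9 vertices, 9 min non-faces:

  • {4,9}:  v_{4} + v_{9} = v_{1} + v_{7}  →  sig = ⟨2 | 1 1⟩
  • {8,9}:  v_{8} + v_{9} = 2·v_{1} + v_{5} + v_{7}  →  sig = ⟨2 | 1 1 2⟩
  • {6,9}:  v_{6} + v_{9} = 2·v_{2} + 2·v_{3} + v_{5}  →  sig = ⟨2 | 1 2 2⟩
  • {6,7,8}:  v_{6} + v_{7} + v_{8} = 0  →  sig = ⟨3 | 0⟩
  • {1,4,5}:  v_{1} + v_{4} + v_{5} = v_{8}  →  sig = ⟨3 | 1⟩
  • {2,3,8}:  v_{2} + v_{3} + v_{8} = v_{1}  →  sig = ⟨3 | 1⟩
  • {1,6,7}:  v_{1} + v_{6} + v_{7} = v_{2} + v_{3}  →  sig = ⟨3 | 1 1⟩
  • {2,3,4,5}:  v_{2} + v_{3} + v_{4} + v_{5} = 0  →  sig = ⟨4 | 0⟩
  • {1,2,3,5,7}:  v_{1} + v_{2} + v_{3} + v_{5} + v_{7} = v_{9}  →  sig = ⟨5 | 1⟩

Signatures (|P|; sorted positive RHS coefficients), sorted:
[⟨2 | 1 1⟩, ⟨2 | 1 1 2⟩, ⟨2 | 1 2 2⟩, ⟨3 | 0⟩, ⟨3 | 1⟩, ⟨3 | 1⟩, ⟨3 | 1 1⟩, ⟨4 | 0⟩, ⟨5 | 1⟩]


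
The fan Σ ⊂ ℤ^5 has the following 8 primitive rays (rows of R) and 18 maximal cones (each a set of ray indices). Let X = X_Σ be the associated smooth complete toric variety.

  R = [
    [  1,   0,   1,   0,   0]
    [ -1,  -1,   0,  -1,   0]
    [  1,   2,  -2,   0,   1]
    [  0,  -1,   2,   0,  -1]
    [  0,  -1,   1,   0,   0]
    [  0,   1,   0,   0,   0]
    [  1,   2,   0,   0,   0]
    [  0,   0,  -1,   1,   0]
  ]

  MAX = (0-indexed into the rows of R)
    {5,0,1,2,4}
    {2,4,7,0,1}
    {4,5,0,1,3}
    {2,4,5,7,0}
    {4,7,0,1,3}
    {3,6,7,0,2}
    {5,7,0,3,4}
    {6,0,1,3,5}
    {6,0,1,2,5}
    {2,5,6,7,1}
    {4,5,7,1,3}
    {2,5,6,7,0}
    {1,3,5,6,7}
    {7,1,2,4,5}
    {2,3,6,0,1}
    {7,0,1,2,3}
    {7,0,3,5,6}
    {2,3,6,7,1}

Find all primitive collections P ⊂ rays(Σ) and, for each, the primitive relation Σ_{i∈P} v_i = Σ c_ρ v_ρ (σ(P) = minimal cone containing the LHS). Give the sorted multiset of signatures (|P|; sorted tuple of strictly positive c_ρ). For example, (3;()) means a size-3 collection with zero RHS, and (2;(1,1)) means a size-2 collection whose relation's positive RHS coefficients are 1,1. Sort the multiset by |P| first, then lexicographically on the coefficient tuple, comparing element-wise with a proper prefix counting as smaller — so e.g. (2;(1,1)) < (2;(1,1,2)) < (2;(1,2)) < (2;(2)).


Σ has 5 primitive collections:

  • {4,6}:  v_{4} + v_{6} = v_{0} + v_{5}  ⇒ sig = (2;(1,1))
  • {2,3,4}:  v_{2} + v_{3} + v_{4} = v_{0}  ⇒ sig = (3;(1))
  • {2,3,5}:  v_{2} + v_{3} + v_{5} = v_{6}  ⇒ sig = (3;(1))
  • {0,1,5,7}:  v_{0} + v_{1} + v_{5} + v_{7} = 0  ⇒ sig = (4;())
  • {0,1,6,7}:  v_{0} + v_{1} + v_{6} + v_{7} = v_{2} + v_{3}  ⇒ sig = (4;(1,1))

Sorted signature multiset PRS(X):
{ (2;(1,1)),  (3;(1)) ×2,  (4;()),  (4;(1,1)) }


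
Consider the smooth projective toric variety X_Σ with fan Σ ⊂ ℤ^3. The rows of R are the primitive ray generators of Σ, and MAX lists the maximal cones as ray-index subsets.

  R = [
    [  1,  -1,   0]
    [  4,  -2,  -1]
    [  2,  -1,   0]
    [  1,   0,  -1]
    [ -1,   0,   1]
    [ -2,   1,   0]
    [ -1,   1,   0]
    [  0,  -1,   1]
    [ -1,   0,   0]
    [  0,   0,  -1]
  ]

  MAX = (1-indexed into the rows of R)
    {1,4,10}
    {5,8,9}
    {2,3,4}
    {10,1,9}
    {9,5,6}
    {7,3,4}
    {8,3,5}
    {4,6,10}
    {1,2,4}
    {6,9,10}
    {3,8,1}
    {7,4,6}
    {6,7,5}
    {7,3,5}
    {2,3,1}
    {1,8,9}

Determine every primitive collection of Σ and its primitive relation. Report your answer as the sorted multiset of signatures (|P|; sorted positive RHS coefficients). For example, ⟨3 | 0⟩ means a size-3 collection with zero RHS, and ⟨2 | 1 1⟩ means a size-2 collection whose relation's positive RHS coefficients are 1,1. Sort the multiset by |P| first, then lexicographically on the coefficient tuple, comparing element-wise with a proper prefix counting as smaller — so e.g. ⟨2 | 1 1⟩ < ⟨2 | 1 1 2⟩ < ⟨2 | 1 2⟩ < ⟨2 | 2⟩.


|primitive collections| = 22. Relations:

  P = {1,7}:  v_{1} + v_{7} = 0  →  sig = ⟨2 | 0⟩
  P = {3,6}:  v_{3} + v_{6} = 0  →  sig = ⟨2 | 0⟩
  P = {4,5}:  v_{4} + v_{5} = 0  →  sig = ⟨2 | 0⟩
  P = {1,5}:  v_{1} + v_{5} = v_{8}  →  sig = ⟨2 | 1⟩
  P = {1,6}:  v_{1} + v_{6} = v_{9}  →  sig = ⟨2 | 1⟩
  P = {3,9}:  v_{3} + v_{9} = v_{1}  →  sig = ⟨2 | 1⟩
  P = {4,8}:  v_{4} + v_{8} = v_{1}  →  sig = ⟨2 | 1⟩
  P = {4,9}:  v_{4} + v_{9} = v_{10}  →  sig = ⟨2 | 1⟩
  P = {5,10}:  v_{5} + v_{10} = v_{9}  →  sig = ⟨2 | 1⟩
  P = {7,8}:  v_{7} + v_{8} = v_{5}  →  sig = ⟨2 | 1⟩
  P = {7,9}:  v_{7} + v_{9} = v_{6}  →  sig = ⟨2 | 1⟩
  P = {2,5}:  v_{2} + v_{5} = v_{1} + v_{3}  →  sig = ⟨2 | 1 1⟩
  P = {2,6}:  v_{2} + v_{6} = v_{1} + v_{4}  →  sig = ⟨2 | 1 1⟩
  P = {2,7}:  v_{2} + v_{7} = v_{3} + v_{4}  →  sig = ⟨2 | 1 1⟩
  P = {3,10}:  v_{3} + v_{10} = v_{1} + v_{4}  →  sig = ⟨2 | 1 1⟩
  P = {6,8}:  v_{6} + v_{8} = v_{5} + v_{9}  →  sig = ⟨2 | 1 1⟩
  P = {7,10}:  v_{7} + v_{10} = v_{4} + v_{6}  →  sig = ⟨2 | 1 1⟩
  P = {8,10}:  v_{8} + v_{10} = v_{1} + v_{9}  →  sig = ⟨2 | 1 1⟩
  P = {2,8}:  v_{2} + v_{8} = 2·v_{1} + v_{3}  →  sig = ⟨2 | 1 2⟩
  P = {2,9}:  v_{2} + v_{9} = 2·v_{1} + v_{4}  →  sig = ⟨2 | 1 2⟩
  P = {2,10}:  v_{2} + v_{10} = 2·v_{1} + 2·v_{4}  →  sig = ⟨2 | 2 2⟩
  P = {1,3,4}:  v_{1} + v_{3} + v_{4} = v_{2}  →  sig = ⟨3 | 1⟩

Signatures (|P|; sorted positive RHS coefficients), sorted:
[⟨2 | 0⟩, ⟨2 | 0⟩, ⟨2 | 0⟩, ⟨2 | 1⟩, ⟨2 | 1⟩, ⟨2 | 1⟩, ⟨2 | 1⟩, ⟨2 | 1⟩, ⟨2 | 1⟩, ⟨2 | 1⟩, ⟨2 | 1⟩, ⟨2 | 1 1⟩, ⟨2 | 1 1⟩, ⟨2 | 1 1⟩, ⟨2 | 1 1⟩, ⟨2 | 1 1⟩, ⟨2 | 1 1⟩, ⟨2 | 1 1⟩, ⟨2 | 1 2⟩, ⟨2 | 1 2⟩, ⟨2 | 2 2⟩, ⟨3 | 1⟩]


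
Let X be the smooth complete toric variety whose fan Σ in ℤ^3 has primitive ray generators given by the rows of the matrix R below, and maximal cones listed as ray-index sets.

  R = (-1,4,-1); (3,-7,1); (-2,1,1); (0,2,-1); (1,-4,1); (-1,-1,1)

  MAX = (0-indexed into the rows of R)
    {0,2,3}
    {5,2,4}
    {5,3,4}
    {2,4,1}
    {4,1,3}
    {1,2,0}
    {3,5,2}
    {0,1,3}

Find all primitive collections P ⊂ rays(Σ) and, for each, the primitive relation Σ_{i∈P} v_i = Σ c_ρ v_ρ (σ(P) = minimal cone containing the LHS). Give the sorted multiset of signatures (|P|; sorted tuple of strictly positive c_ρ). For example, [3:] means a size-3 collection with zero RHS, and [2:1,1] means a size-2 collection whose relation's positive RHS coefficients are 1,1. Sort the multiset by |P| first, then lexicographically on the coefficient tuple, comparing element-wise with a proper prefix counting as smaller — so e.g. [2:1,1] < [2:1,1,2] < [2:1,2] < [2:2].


Primitive collections (5):

  P={0,4}:  v_{0} + v_{4} = 0  ⇒ sig = [2:]
  P={0,5}:  v_{0} + v_{5} = v_{2} + v_{3}  ⇒ sig = [2:1,1]
  P={1,5}:  v_{1} + v_{5} = 2·v_{4}  ⇒ sig = [2:2]
  P={1,2,3}:  v_{1} + v_{2} + v_{3} = v_{4}  ⇒ sig = [3:1]
  P={2,3,4}:  v_{2} + v_{3} + v_{4} = v_{5}  ⇒ sig = [3:1]

Hence PRS(X_Σ) =
[[2:], [2:1,1], [2:2], [3:1], [3:1]]


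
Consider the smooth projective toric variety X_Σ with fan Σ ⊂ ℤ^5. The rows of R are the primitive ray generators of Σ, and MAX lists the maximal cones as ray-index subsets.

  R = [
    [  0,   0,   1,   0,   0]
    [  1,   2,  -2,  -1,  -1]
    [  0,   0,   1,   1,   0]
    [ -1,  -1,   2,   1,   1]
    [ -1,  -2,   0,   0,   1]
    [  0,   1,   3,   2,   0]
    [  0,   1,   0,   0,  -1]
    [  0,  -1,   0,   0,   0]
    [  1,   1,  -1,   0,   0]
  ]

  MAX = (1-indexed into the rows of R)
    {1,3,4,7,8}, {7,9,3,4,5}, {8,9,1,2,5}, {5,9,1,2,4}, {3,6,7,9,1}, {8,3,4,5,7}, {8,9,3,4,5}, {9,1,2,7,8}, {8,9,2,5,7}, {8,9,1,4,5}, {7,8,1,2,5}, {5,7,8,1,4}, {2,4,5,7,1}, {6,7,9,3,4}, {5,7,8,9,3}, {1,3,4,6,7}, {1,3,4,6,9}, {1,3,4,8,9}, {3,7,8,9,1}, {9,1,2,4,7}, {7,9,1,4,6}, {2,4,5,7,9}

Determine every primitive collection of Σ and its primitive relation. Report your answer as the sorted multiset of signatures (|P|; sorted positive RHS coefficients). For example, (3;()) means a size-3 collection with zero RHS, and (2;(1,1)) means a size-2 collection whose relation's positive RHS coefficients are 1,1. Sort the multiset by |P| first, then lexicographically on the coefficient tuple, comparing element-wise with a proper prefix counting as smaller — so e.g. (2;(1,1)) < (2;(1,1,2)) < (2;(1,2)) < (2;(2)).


The 9 primitive collections of Σ (r=9, n=5):

  P = {2,3}:  v_{2} + v_{3} = v_{7} + v_{9}  →  sig = (2;(1,1))
  P = {5,6}:  v_{5} + v_{6} = v_{3} + v_{4}  →  sig = (2;(1,1))
  P = {2,6}:  v_{2} + v_{6} = v_{1} + v_{4} + 2·v_{7} + 2·v_{9}  →  sig = (2;(1,1,2,2))
  P = {6,8}:  v_{6} + v_{8} = v_{1} + 2·v_{3}  →  sig = (2;(1,2))
  P = {2,4,8}:  v_{2} + v_{4} + v_{8} = 0  →  sig = (3;())
  P = {1,3,5}:  v_{1} + v_{3} + v_{5} = v_{4} + v_{8}  →  sig = (3;(1,1))
  P = {1,5,7,9}:  v_{1} + v_{5} + v_{7} + v_{9} = 0  →  sig = (4;())
  P = {4,7,8,9}:  v_{4} + v_{7} + v_{8} + v_{9} = v_{3}  →  sig = (4;(1))
  P = {1,3,4,7,9}:  v_{1} + v_{3} + v_{4} + v_{7} + v_{9} = v_{6}  →  sig = (5;(1))

Sorted signature multiset PRS(X):
    (2;(1,1))
    (2;(1,1))
    (2;(1,1,2,2))
    (2;(1,2))
    (3;())
    (3;(1,1))
    (4;())
    (4;(1))
    (5;(1))


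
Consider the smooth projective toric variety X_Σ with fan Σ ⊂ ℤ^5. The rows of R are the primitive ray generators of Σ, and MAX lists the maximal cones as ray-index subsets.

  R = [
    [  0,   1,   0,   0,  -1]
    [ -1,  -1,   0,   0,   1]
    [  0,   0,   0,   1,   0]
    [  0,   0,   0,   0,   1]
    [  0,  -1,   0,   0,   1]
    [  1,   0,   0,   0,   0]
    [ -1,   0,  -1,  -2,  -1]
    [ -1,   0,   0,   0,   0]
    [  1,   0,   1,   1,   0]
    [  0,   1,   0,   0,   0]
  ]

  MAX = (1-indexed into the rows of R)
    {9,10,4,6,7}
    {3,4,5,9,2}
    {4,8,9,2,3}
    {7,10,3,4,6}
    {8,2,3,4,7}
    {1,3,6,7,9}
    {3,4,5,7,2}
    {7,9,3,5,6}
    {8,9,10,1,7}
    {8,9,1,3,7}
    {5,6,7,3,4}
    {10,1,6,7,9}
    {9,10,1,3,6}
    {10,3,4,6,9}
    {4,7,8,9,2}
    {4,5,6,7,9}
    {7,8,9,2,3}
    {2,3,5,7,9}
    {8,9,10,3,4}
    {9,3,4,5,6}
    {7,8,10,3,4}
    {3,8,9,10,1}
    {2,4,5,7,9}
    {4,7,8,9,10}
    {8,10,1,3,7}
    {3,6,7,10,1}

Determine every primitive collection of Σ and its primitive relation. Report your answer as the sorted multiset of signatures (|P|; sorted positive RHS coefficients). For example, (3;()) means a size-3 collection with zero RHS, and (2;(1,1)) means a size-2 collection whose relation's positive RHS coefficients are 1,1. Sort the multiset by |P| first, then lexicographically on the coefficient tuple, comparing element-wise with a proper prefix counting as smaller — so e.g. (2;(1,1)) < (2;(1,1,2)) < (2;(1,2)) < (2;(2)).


|primitive collections| = 10. Relations:

  P = {1,5}:  v_{1} + v_{5} = 0  ⇒ sig = (2;())
  P = {6,8}:  v_{6} + v_{8} = 0  ⇒ sig = (2;())
  P = {1,2}:  v_{1} + v_{2} = v_{8}  ⇒ sig = (2;(1))
  P = {1,4}:  v_{1} + v_{4} = v_{10}  ⇒ sig = (2;(1))
  P = {2,6}:  v_{2} + v_{6} = v_{5}  ⇒ sig = (2;(1))
  P = {5,8}:  v_{5} + v_{8} = v_{2}  ⇒ sig = (2;(1))
  P = {5,10}:  v_{5} + v_{10} = v_{4}  ⇒ sig = (2;(1))
  P = {2,10}:  v_{2} + v_{10} = v_{4} + v_{8}  ⇒ sig = (2;(1,1))
  P = {3,4,7,9}:  v_{3} + v_{4} + v_{7} + v_{9} = 0  ⇒ sig = (4;())
  P = {3,7,9,10}:  v_{3} + v_{7} + v_{9} + v_{10} = v_{1}  ⇒ sig = (4;(1))

Signatures (|P|; sorted positive RHS coefficients), sorted:
    (2;())
    (2;())
    (2;(1))
    (2;(1))
    (2;(1))
    (2;(1))
    (2;(1))
    (2;(1,1))
    (4;())
    (4;(1))


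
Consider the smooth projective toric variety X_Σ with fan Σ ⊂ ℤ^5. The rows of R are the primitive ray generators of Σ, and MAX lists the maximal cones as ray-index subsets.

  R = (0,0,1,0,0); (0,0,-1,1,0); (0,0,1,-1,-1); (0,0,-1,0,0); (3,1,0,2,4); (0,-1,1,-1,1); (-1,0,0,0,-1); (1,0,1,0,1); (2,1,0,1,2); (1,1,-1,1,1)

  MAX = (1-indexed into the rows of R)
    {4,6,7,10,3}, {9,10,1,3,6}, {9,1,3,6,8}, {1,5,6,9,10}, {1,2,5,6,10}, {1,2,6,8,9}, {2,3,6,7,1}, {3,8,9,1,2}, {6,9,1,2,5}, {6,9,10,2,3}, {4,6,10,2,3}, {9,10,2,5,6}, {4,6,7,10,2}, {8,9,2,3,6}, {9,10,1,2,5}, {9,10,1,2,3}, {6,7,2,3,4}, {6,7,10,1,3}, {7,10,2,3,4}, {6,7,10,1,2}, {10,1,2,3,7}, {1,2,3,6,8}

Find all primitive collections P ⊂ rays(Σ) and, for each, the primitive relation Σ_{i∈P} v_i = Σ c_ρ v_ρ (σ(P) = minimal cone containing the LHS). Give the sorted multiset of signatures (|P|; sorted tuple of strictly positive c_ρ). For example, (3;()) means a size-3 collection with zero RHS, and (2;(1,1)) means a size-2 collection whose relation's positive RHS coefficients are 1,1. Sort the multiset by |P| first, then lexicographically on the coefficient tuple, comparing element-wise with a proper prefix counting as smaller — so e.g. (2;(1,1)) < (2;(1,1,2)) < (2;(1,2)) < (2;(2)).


Δ(Σ) — 10 vertices, 14 min non-faces:

  P = {1,4}:  v_{1} + v_{4} = 0  so sig = (2;())
  P = {7,8}:  v_{7} + v_{8} = v_{1}  so sig = (2;(1))
  P = {8,10}:  v_{8} + v_{10} = v_{9}  so sig = (2;(1))
  P = {3,5}:  v_{3} + v_{5} = v_{8} + v_{9}  so sig = (2;(1,1))
  P = {7,9}:  v_{7} + v_{9} = v_{1} + v_{10}  so sig = (2;(1,1))
  P = {4,5}:  v_{4} + v_{5} = v_{2} + v_{6} + v_{9} + v_{10}  so sig = (2;(1,1,1,1))
  P = {4,8}:  v_{4} + v_{8} = v_{2} + v_{3} + v_{6} + v_{10}  so sig = (2;(1,1,1,1))
  P = {4,9}:  v_{4} + v_{9} = v_{2} + v_{3} + v_{6} + 2·v_{10}  so sig = (2;(1,1,1,2))
  P = {5,8}:  v_{5} + v_{8} = v_{1} + v_{2} + v_{6} + 2·v_{9}  so sig = (2;(1,1,1,2))
  P = {5,7}:  v_{5} + v_{7} = 2·v_{1} + v_{2} + v_{6} + 2·v_{10}  so sig = (2;(1,1,2,2))
  P = {2,3,6,7,10}:  v_{2} + v_{3} + v_{6} + v_{7} + v_{10} = 0  so sig = (5;())
  P = {1,2,3,6,10}:  v_{1} + v_{2} + v_{3} + v_{6} + v_{10} = v_{8}  so sig = (5;(1))
  P = {1,2,6,9,10}:  v_{1} + v_{2} + v_{6} + v_{9} + v_{10} = v_{5}  so sig = (5;(1))
  P = {1,2,3,6,9}:  v_{1} + v_{2} + v_{3} + v_{6} + v_{9} = 2·v_{8}  so sig = (5;(2))

Signatures (|P|; sorted positive RHS coefficients), sorted:
[(2;()), (2;(1)), (2;(1)), (2;(1,1)), (2;(1,1)), (2;(1,1,1,1)), (2;(1,1,1,1)), (2;(1,1,1,2)), (2;(1,1,1,2)), (2;(1,1,2,2)), (5;()), (5;(1)), (5;(1)), (5;(2))]


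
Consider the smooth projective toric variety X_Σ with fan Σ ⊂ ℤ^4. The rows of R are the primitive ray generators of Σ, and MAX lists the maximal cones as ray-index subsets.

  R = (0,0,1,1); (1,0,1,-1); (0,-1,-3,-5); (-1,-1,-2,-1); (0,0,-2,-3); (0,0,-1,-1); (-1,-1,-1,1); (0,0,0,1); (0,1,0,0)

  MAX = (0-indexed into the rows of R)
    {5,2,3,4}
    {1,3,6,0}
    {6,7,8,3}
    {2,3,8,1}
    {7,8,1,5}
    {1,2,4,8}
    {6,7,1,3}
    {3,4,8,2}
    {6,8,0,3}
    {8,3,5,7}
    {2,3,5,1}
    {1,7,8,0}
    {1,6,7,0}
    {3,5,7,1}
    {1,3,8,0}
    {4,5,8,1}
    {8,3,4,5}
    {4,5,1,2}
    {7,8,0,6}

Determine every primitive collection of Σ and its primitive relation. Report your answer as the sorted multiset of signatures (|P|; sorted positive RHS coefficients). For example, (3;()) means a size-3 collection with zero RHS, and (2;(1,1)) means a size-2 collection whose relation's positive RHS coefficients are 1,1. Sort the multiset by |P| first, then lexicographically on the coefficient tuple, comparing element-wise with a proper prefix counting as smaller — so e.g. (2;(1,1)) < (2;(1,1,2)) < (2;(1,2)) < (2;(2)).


Σ has 14 primitive collections:

  P = {0,5}:  v_{0} + v_{5} = 0  ⇒ sig = (2;())
  P = {4,6}:  v_{4} + v_{6} = v_{3} + v_{5}  ⇒ sig = (2;(1,1))
  P = {5,6}:  v_{5} + v_{6} = v_{3} + v_{7}  ⇒ sig = (2;(1,1))
  P = {0,4}:  v_{0} + v_{4} = v_{1} + v_{3} + v_{8}  ⇒ sig = (2;(1,1,1))
  P = {2,6}:  v_{2} + v_{6} = v_{1} + 2·v_{3} + v_{5}  ⇒ sig = (2;(1,1,2))
  P = {2,7}:  v_{2} + v_{7} = v_{1} + v_{3} + 2·v_{5}  ⇒ sig = (2;(1,1,2))
  P = {0,2}:  v_{0} + v_{2} = 2·v_{1} + 2·v_{3} + v_{8}  ⇒ sig = (2;(1,2,2))
  P = {4,7}:  v_{4} + v_{7} = 2·v_{5}  ⇒ sig = (2;(2))
  P = {1,6,8}:  v_{1} + v_{6} + v_{8} = 0  ⇒ sig = (3;())
  P = {0,3,7}:  v_{0} + v_{3} + v_{7} = v_{6}  ⇒ sig = (3;(1))
  P = {1,3,4}:  v_{1} + v_{3} + v_{4} = v_{2}  ⇒ sig = (3;(1))
  P = {2,5,8}:  v_{2} + v_{5} + v_{8} = 2·v_{4}  ⇒ sig = (3;(2))
  P = {1,3,5,8}:  v_{1} + v_{3} + v_{5} + v_{8} = v_{4}  ⇒ sig = (4;(1))
  P = {1,3,7,8}:  v_{1} + v_{3} + v_{7} + v_{8} = v_{5}  ⇒ sig = (4;(1))

so the primitive-relation signature multiset is
{ (2;()),  (2;(1,1)) ×2,  (2;(1,1,1)),  (2;(1,1,2)) ×2,  (2;(1,2,2)),  (2;(2)),  (3;()),  (3;(1)) ×2,  (3;(2)),  (4;(1)) ×2 }


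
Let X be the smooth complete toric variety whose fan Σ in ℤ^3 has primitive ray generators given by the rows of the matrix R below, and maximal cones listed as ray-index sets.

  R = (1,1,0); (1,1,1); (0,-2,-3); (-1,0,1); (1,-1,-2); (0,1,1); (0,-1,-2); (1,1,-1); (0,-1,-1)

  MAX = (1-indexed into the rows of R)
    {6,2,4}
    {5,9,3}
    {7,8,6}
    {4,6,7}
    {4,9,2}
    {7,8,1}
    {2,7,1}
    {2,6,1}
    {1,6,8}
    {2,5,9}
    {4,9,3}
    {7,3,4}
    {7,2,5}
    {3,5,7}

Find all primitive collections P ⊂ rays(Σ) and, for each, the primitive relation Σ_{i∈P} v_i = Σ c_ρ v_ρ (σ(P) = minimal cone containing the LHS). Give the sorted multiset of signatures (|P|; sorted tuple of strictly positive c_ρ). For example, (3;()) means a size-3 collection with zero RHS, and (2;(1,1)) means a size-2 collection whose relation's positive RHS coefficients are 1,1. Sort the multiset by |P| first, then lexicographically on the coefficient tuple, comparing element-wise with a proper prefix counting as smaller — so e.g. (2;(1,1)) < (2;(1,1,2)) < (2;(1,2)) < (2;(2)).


18 minimal non-faces of Δ(Σ) (on 9 rays):

  • {6,9}:  v_{6} + v_{9} = 0 — sig = (2;())
  • {1,4}:  v_{1} + v_{4} = v_{6} — sig = (2;(1))
  • {2,3}:  v_{2} + v_{3} = v_{5} — sig = (2;(1))
  • {3,6}:  v_{3} + v_{6} = v_{7} — sig = (2;(1))
  • {4,5}:  v_{4} + v_{5} = v_{9} — sig = (2;(1))
  • {7,9}:  v_{7} + v_{9} = v_{3} — sig = (2;(1))
  • {1,9}:  v_{1} + v_{9} = v_{2} + v_{7} — sig = (2;(1,1))
  • {5,6}:  v_{5} + v_{6} = v_{2} + v_{7} — sig = (2;(1,1))
  • {8,9}:  v_{8} + v_{9} = v_{1} + v_{7} — sig = (2;(1,1))
  • {5,8}:  v_{5} + v_{8} = v_{1} + v_{2} + 2·v_{7} — sig = (2;(1,1,2))
  • {1,3}:  v_{1} + v_{3} = v_{2} + 2·v_{7} — sig = (2;(1,2))
  • {3,8}:  v_{3} + v_{8} = v_{1} + 2·v_{7} — sig = (2;(1,2))
  • {4,8}:  v_{4} + v_{8} = 2·v_{6} + v_{7} — sig = (2;(1,2))
  • {2,8}:  v_{2} + v_{8} = 2·v_{1} — sig = (2;(2))
  • {1,5}:  v_{1} + v_{5} = 2·v_{2} + 2·v_{7} — sig = (2;(2,2))
  • {2,4,7}:  v_{2} + v_{4} + v_{7} = 0 — sig = (3;())
  • {1,6,7}:  v_{1} + v_{6} + v_{7} = v_{8} — sig = (3;(1))
  • {2,6,7}:  v_{2} + v_{6} + v_{7} = v_{1} — sig = (3;(1))

Signatures (|P|; sorted positive RHS coefficients), sorted:
{ (2;()),  (2;(1)) ×5,  (2;(1,1)) ×3,  (2;(1,1,2)),  (2;(1,2)) ×3,  (2;(2)),  (2;(2,2)),  (3;()),  (3;(1)) ×2 }


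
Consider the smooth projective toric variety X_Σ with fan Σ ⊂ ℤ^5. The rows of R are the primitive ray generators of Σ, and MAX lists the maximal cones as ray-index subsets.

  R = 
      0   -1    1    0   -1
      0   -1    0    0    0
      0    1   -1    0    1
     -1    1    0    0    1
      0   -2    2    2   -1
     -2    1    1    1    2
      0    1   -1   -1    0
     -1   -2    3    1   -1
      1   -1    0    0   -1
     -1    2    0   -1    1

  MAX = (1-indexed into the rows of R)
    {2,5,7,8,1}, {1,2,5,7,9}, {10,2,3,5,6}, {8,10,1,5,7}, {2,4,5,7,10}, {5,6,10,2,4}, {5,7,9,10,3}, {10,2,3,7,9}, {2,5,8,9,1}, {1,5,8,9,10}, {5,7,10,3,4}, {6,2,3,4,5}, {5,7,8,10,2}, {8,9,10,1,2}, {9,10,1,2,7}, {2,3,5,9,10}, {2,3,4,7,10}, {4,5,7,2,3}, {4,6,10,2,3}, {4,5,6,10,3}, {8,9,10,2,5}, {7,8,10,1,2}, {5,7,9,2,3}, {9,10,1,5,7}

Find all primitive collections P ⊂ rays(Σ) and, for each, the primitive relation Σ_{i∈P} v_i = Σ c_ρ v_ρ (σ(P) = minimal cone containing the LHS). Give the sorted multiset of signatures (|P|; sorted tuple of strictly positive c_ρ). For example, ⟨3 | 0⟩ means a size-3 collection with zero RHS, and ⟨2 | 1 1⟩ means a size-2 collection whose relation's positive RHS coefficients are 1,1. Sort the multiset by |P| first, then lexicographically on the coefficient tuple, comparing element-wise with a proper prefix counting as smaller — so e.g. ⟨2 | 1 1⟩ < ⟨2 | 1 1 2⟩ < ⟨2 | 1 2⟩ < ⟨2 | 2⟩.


Primitive collections (14):

  P={1,3}:  v_{1} + v_{3} = 0  ⟹  sig = ⟨2 | 0⟩
  P={4,9}:  v_{4} + v_{9} = 0  ⟹  sig = ⟨2 | 0⟩
  P={3,8}:  v_{3} + v_{8} = v_{2} + v_{5} + v_{10}  ⟹  sig = ⟨2 | 1 1 1⟩
  P={1,4}:  v_{1} + v_{4} = v_{2} + v_{5} + v_{7} + v_{10}  ⟹  sig = ⟨2 | 1 1 1 1⟩
  P={1,6}:  v_{1} + v_{6} = v_{2} + v_{4} + v_{5} + v_{10}  ⟹  sig = ⟨2 | 1 1 1 1⟩
  P={6,9}:  v_{6} + v_{9} = v_{2} + v_{3} + v_{5} + v_{10}  ⟹  sig = ⟨2 | 1 1 1 1⟩
  P={4,8}:  v_{4} + v_{8} = 2·v_{2} + 2·v_{5} + v_{7} + 2·v_{10}  ⟹  sig = ⟨2 | 1 2 2 2⟩
  P={6,8}:  v_{6} + v_{8} = 2·v_{2} + v_{4} + 2·v_{5} + 2·v_{10}  ⟹  sig = ⟨2 | 1 2 2 2⟩
  P={6,7}:  v_{6} + v_{7} = 2·v_{4}  ⟹  sig = ⟨2 | 2⟩
  P={7,8,9}:  v_{7} + v_{8} + v_{9} = 2·v_{1}  ⟹  sig = ⟨3 | 2⟩
  P={1,2,5,10}:  v_{1} + v_{2} + v_{5} + v_{10} = v_{8}  ⟹  sig = ⟨4 | 1⟩
  P={2,3,4,5,10}:  v_{2} + v_{3} + v_{4} + v_{5} + v_{10} = v_{6}  ⟹  sig = ⟨5 | 1⟩
  P={2,3,5,7,10}:  v_{2} + v_{3} + v_{5} + v_{7} + v_{10} = v_{4}  ⟹  sig = ⟨5 | 1⟩
  P={2,5,7,9,10}:  v_{2} + v_{5} + v_{7} + v_{9} + v_{10} = v_{1}  ⟹  sig = ⟨5 | 1⟩

so the primitive-relation signature multiset is
{ ⟨2 | 0⟩ ×2,  ⟨2 | 1 1 1⟩,  ⟨2 | 1 1 1 1⟩ ×3,  ⟨2 | 1 2 2 2⟩ ×2,  ⟨2 | 2⟩,  ⟨3 | 2⟩,  ⟨4 | 1⟩,  ⟨5 | 1⟩ ×3 }


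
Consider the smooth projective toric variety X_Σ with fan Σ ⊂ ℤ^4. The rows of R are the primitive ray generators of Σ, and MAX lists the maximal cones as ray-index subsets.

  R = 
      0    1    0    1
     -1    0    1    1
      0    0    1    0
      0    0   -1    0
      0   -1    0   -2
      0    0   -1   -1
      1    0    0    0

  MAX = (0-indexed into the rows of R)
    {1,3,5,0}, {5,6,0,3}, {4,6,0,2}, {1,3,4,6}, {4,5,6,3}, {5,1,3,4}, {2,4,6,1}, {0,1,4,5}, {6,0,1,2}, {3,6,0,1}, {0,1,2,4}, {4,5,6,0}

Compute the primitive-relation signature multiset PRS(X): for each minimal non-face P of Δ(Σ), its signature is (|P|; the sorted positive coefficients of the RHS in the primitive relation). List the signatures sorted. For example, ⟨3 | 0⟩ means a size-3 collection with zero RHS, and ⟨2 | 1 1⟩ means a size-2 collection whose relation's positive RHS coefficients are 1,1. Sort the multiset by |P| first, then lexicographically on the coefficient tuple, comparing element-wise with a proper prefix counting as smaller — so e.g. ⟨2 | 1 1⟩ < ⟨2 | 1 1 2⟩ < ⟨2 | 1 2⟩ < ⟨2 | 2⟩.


Δ(Σ) — 7 vertices, 5 min non-faces:

  P = {2,3}:  v_{2} + v_{3} = 0  ⇒ sig = ⟨2 | 0⟩
  P = {2,5}:  v_{2} + v_{5} = v_{0} + v_{4}  ⇒ sig = ⟨2 | 1 1⟩
  P = {1,5,6}:  v_{1} + v_{5} + v_{6} = 0  ⇒ sig = ⟨3 | 0⟩
  P = {0,3,4}:  v_{0} + v_{3} + v_{4} = v_{5}  ⇒ sig = ⟨3 | 1⟩
  P = {0,1,4,6}:  v_{0} + v_{1} + v_{4} + v_{6} = v_{2}  ⇒ sig = ⟨4 | 1⟩

so the primitive-relation signature multiset is
    |P|=2: 2 collections, coeffs (), (1,1)
    |P|=3: 2 collections, coeffs (), (1)
    |P|=4: 1 collection, coeffs (1)


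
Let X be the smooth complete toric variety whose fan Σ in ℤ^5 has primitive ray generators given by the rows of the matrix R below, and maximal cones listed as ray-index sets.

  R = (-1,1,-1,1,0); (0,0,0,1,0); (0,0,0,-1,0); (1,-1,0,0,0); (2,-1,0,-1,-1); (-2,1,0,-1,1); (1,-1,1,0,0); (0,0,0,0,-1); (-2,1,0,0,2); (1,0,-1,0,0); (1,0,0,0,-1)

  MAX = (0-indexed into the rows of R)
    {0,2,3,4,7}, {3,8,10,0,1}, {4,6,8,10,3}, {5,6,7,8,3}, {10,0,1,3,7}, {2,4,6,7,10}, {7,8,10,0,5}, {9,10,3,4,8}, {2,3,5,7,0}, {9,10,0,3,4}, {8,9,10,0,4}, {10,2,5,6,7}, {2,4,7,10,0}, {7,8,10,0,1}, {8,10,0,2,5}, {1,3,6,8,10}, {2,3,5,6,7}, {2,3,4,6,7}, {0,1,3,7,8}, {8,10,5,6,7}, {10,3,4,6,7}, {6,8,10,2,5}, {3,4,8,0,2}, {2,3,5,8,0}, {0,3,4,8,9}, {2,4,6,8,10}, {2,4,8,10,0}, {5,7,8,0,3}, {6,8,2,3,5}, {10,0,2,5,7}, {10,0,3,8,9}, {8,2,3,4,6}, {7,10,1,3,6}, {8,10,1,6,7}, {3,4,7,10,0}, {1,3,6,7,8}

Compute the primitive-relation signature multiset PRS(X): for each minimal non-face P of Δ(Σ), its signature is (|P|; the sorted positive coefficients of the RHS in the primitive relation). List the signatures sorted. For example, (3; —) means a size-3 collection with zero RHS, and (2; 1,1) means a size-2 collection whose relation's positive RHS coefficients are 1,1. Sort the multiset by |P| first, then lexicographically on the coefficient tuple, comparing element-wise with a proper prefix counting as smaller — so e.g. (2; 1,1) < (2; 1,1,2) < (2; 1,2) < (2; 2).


The 16 primitive collections of Σ (r=11, n=5):

  P={1,2}:  v_{1} + v_{2} = 0  so sig = (2; —)
  P={0,6}:  v_{0} + v_{6} = v_{1}  so sig = (2; 1)
  P={1,4}:  v_{1} + v_{4} = v_{3} + v_{10}  so sig = (2; 1,1)
  P={1,5}:  v_{1} + v_{5} = v_{7} + v_{8}  so sig = (2; 1,1)
  P={7,9}:  v_{7} + v_{9} = v_{0} + v_{4}  so sig = (2; 1,1)
  P={5,9}:  v_{5} + v_{9} = v_{0} + v_{2} + v_{4} + v_{8}  so sig = (2; 1,1,1,1)
  P={2,9}:  v_{2} + v_{9} = v_{0} + 2·v_{4} + v_{8}  so sig = (2; 1,1,2)
  P={1,9}:  v_{1} + v_{9} = v_{0} + 2·v_{3} + v_{8} + 2·v_{10}  so sig = (2; 1,1,2,2)
  P={6,9}:  v_{6} + v_{9} = 2·v_{3} + v_{8} + 2·v_{10}  so sig = (2; 1,2,2)
  P={4,5}:  v_{4} + v_{5} = 2·v_{2}  so sig = (2; 2)
  P={2,3,10}:  v_{2} + v_{3} + v_{10} = v_{4}  so sig = (3; 1)
  P={2,7,8}:  v_{2} + v_{7} + v_{8} = v_{5}  so sig = (3; 1)
  P={3,5,10}:  v_{3} + v_{5} + v_{10} = v_{2}  so sig = (3; 1)
  P={4,7,8}:  v_{4} + v_{7} + v_{8} = v_{2}  so sig = (3; 1)
  P={3,7,8,10}:  v_{3} + v_{7} + v_{8} + v_{10} = 0  so sig = (4; —)
  P={0,3,4,8,10}:  v_{0} + v_{3} + v_{4} + v_{8} + v_{10} = v_{9}  so sig = (5; 1)

so the primitive-relation signature multiset is
    (2; —)
    (2; 1)
    (2; 1,1)
    (2; 1,1)
    (2; 1,1)
    (2; 1,1,1,1)
    (2; 1,1,2)
    (2; 1,1,2,2)
    (2; 1,2,2)
    (2; 2)
    (3; 1)
    (3; 1)
    (3; 1)
    (3; 1)
    (4; —)
    (5; 1)


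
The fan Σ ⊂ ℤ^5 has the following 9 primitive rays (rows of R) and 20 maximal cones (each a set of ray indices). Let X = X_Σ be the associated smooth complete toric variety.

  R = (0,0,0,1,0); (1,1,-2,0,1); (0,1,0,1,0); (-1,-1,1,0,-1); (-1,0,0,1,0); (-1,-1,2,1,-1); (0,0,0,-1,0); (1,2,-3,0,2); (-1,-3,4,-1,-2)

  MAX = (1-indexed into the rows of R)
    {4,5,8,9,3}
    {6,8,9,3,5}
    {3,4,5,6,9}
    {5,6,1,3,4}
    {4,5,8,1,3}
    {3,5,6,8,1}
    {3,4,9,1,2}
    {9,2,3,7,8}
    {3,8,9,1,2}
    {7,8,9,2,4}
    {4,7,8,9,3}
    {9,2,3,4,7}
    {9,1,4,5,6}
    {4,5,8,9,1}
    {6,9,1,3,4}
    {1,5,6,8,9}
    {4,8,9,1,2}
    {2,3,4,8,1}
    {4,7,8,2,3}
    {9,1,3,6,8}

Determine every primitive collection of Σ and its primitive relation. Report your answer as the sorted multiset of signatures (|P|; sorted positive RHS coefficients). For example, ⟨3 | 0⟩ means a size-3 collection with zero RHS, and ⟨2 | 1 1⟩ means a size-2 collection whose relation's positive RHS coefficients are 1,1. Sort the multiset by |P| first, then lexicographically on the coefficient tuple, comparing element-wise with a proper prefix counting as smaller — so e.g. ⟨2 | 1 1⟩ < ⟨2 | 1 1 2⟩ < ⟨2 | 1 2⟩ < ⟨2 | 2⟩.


9 minimal non-faces of Δ(Σ) (on 9 rays):

  P={1,7}:  v_{1} + v_{7} = 0  so sig = ⟨2 | 0⟩
  P={2,6}:  v_{2} + v_{6} = v_{1}  so sig = ⟨2 | 1⟩
  P={2,5}:  v_{2} + v_{5} = v_{1} + v_{4} + v_{8}  so sig = ⟨2 | 1 1 1⟩
  P={6,7}:  v_{6} + v_{7} = v_{3} + v_{4} + v_{8} + v_{9}  so sig = ⟨2 | 1 1 1 1⟩
  P={5,7}:  v_{5} + v_{7} = v_{3} + 2·v_{4} + 2·v_{8} + v_{9}  so sig = ⟨2 | 1 1 2 2⟩
  P={4,6,8}:  v_{4} + v_{6} + v_{8} = v_{5}  so sig = ⟨3 | 1⟩
  P={1,3,5,9}:  v_{1} + v_{3} + v_{5} + v_{9} = 2·v_{6}  so sig = ⟨4 | 2⟩
  P={2,3,4,8,9}:  v_{2} + v_{3} + v_{4} + v_{8} + v_{9} = 0  so sig = ⟨5 | 0⟩
  P={1,3,4,8,9}:  v_{1} + v_{3} + v_{4} + v_{8} + v_{9} = v_{6}  so sig = ⟨5 | 1⟩

Sorted signature multiset PRS(X):
    |P|=2: 5 collections, coeffs (), (1), (1,1,1), (1,1,1,1), (1,1,2,2)
    |P|=3: 1 collection, coeffs (1)
    |P|=4: 1 collection, coeffs (2)
    |P|=5: 2 collections, coeffs (), (1)


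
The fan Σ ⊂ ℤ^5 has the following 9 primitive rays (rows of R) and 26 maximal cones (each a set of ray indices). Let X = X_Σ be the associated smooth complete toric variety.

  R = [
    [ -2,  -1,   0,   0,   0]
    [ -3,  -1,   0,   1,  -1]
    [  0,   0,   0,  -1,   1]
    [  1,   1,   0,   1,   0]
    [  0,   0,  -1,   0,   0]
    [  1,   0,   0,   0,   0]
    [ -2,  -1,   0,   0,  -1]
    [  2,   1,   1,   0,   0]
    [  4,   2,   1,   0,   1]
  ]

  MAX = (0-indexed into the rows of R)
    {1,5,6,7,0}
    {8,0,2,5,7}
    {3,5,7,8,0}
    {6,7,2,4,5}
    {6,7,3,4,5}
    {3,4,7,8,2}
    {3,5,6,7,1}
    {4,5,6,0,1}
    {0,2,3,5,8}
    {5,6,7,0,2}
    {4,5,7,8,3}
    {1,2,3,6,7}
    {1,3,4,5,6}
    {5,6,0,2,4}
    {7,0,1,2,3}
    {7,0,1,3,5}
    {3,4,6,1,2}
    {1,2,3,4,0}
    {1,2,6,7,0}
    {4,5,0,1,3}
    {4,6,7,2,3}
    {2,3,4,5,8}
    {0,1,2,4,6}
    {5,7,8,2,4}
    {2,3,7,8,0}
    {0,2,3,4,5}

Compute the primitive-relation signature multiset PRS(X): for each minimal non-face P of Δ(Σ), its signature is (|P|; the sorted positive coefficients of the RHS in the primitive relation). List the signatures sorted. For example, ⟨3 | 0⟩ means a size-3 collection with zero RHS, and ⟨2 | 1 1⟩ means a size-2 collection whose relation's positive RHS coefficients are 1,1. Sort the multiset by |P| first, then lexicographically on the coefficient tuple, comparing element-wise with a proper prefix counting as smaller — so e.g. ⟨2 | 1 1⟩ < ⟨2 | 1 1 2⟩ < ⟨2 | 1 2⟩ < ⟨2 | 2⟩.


The 9 primitive collections of Σ (r=9, n=5):

  {6,8}:  v_{6} + v_{8} = v_{7}  ⟹  sig = ⟨2 | 1⟩
  {1,8}:  v_{1} + v_{8} = v_{0} + v_{3} + v_{7}  ⟹  sig = ⟨2 | 1 1 1⟩
  {0,4,7}:  v_{0} + v_{4} + v_{7} = 0  ⟹  sig = ⟨3 | 0⟩
  {0,3,6}:  v_{0} + v_{3} + v_{6} = v_{1}  ⟹  sig = ⟨3 | 1⟩
  {1,2,5}:  v_{1} + v_{2} + v_{5} = v_{0}  ⟹  sig = ⟨3 | 1⟩
  {1,4,7}:  v_{1} + v_{4} + v_{7} = v_{3} + v_{6}  ⟹  sig = ⟨3 | 1 1⟩
  {0,4,8}:  v_{0} + v_{4} + v_{8} = v_{2} + v_{3} + v_{5}  ⟹  sig = ⟨3 | 1 1 1⟩
  {2,3,5,6}:  v_{2} + v_{3} + v_{5} + v_{6} = 0  ⟹  sig = ⟨4 | 0⟩
  {2,3,5,7}:  v_{2} + v_{3} + v_{5} + v_{7} = v_{8}  ⟹  sig = ⟨4 | 1⟩

so the primitive-relation signature multiset is
[⟨2 | 1⟩, ⟨2 | 1 1 1⟩, ⟨3 | 0⟩, ⟨3 | 1⟩, ⟨3 | 1⟩, ⟨3 | 1 1⟩, ⟨3 | 1 1 1⟩, ⟨4 | 0⟩, ⟨4 | 1⟩]


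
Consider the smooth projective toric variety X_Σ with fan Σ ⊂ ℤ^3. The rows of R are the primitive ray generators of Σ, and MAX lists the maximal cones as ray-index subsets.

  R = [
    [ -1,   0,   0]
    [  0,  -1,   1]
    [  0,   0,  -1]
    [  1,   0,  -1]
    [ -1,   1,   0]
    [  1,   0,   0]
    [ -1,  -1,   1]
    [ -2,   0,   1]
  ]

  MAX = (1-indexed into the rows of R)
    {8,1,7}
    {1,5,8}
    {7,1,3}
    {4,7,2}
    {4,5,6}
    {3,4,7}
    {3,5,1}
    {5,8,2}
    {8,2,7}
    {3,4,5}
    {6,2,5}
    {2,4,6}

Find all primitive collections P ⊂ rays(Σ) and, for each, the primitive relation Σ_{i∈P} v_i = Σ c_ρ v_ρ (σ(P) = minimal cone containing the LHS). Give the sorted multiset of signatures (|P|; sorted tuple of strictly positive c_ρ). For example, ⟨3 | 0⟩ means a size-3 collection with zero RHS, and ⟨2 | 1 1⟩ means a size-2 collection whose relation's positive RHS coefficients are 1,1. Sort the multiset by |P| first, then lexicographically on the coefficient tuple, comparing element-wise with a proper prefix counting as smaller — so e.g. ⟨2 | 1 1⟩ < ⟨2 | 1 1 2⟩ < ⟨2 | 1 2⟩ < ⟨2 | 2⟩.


11 collections generate NE(X_Σ); each relation:

  • {1,6}:  v_{1} + v_{6} = 0  ⇒ sig = ⟨2 | 0⟩
  • {1,2}:  v_{1} + v_{2} = v_{7}  ⇒ sig = ⟨2 | 1⟩
  • {1,4}:  v_{1} + v_{4} = v_{3}  ⇒ sig = ⟨2 | 1⟩
  • {3,6}:  v_{3} + v_{6} = v_{4}  ⇒ sig = ⟨2 | 1⟩
  • {4,8}:  v_{4} + v_{8} = v_{1}  ⇒ sig = ⟨2 | 1⟩
  • {5,7}:  v_{5} + v_{7} = v_{8}  ⇒ sig = ⟨2 | 1⟩
  • {6,7}:  v_{6} + v_{7} = v_{2}  ⇒ sig = ⟨2 | 1⟩
  • {2,3}:  v_{2} + v_{3} = v_{4} + v_{7}  ⇒ sig = ⟨2 | 1 1⟩
  • {6,8}:  v_{6} + v_{8} = v_{2} + v_{5}  ⇒ sig = ⟨2 | 1 1⟩
  • {3,8}:  v_{3} + v_{8} = 2·v_{1}  ⇒ sig = ⟨2 | 2⟩
  • {2,4,5}:  v_{2} + v_{4} + v_{5} = 0  ⇒ sig = ⟨3 | 0⟩

Sorted signature multiset PRS(X):
{ ⟨2 | 0⟩,  ⟨2 | 1⟩ ×6,  ⟨2 | 1 1⟩ ×2,  ⟨2 | 2⟩,  ⟨3 | 0⟩ }


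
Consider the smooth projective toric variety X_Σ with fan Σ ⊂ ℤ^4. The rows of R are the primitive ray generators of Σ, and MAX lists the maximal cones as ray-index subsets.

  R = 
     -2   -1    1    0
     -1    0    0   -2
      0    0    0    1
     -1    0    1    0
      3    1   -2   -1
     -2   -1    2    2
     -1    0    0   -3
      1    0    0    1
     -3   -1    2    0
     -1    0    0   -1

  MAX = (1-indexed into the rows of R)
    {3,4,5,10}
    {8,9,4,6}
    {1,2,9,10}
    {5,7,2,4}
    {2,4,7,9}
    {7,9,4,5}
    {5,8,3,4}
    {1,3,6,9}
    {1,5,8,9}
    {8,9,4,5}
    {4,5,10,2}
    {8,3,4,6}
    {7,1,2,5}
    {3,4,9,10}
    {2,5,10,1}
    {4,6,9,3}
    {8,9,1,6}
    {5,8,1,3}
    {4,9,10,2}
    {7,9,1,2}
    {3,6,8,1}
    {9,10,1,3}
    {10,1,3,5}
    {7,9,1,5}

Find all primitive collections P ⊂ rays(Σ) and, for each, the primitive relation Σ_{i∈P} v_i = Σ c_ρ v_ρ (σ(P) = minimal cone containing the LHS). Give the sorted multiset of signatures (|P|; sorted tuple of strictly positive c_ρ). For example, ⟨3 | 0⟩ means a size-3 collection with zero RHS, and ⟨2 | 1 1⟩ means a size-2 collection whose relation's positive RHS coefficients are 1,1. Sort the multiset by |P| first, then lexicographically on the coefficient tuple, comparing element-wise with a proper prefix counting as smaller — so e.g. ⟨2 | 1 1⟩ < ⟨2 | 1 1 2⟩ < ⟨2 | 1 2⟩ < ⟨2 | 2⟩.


Primitive collections (15):

  P={8,10}:  v_{8} + v_{10} = 0  ⇒ sig = ⟨2 | 0⟩
  P={1,4}:  v_{1} + v_{4} = v_{9}  ⇒ sig = ⟨2 | 1⟩
  P={2,3}:  v_{2} + v_{3} = v_{10}  ⇒ sig = ⟨2 | 1⟩
  P={2,6}:  v_{2} + v_{6} = v_{9}  ⇒ sig = ⟨2 | 1⟩
  P={3,7}:  v_{3} + v_{7} = v_{2}  ⇒ sig = ⟨2 | 1⟩
  P={5,6}:  v_{5} + v_{6} = v_{8}  ⇒ sig = ⟨2 | 1⟩
  P={2,8}:  v_{2} + v_{8} = v_{5} + v_{9}  ⇒ sig = ⟨2 | 1 1⟩
  P={6,10}:  v_{6} + v_{10} = v_{3} + v_{9}  ⇒ sig = ⟨2 | 1 1⟩
  P={6,7}:  v_{6} + v_{7} = v_{5} + 2·v_{9}  ⇒ sig = ⟨2 | 1 2⟩
  P={7,10}:  v_{7} + v_{10} = 2·v_{2}  ⇒ sig = ⟨2 | 2⟩
  P={7,8}:  v_{7} + v_{8} = 2·v_{5} + 2·v_{9}  ⇒ sig = ⟨2 | 2 2⟩
  P={3,5,9}:  v_{3} + v_{5} + v_{9} = 0  ⇒ sig = ⟨3 | 0⟩
  P={2,5,9}:  v_{2} + v_{5} + v_{9} = v_{7}  ⇒ sig = ⟨3 | 1⟩
  P={3,8,9}:  v_{3} + v_{8} + v_{9} = v_{6}  ⇒ sig = ⟨3 | 1⟩
  P={5,9,10}:  v_{5} + v_{9} + v_{10} = v_{2}  ⇒ sig = ⟨3 | 1⟩

Signatures (|P|; sorted positive RHS coefficients), sorted:
    ⟨2 | 0⟩
    ⟨2 | 1⟩
    ⟨2 | 1⟩
    ⟨2 | 1⟩
    ⟨2 | 1⟩
    ⟨2 | 1⟩
    ⟨2 | 1 1⟩
    ⟨2 | 1 1⟩
    ⟨2 | 1 2⟩
    ⟨2 | 2⟩
    ⟨2 | 2 2⟩
    ⟨3 | 0⟩
    ⟨3 | 1⟩
    ⟨3 | 1⟩
    ⟨3 | 1⟩
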